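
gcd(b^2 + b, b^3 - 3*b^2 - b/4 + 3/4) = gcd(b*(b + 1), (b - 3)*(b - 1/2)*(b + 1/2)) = 1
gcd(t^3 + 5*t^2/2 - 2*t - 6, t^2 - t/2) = 1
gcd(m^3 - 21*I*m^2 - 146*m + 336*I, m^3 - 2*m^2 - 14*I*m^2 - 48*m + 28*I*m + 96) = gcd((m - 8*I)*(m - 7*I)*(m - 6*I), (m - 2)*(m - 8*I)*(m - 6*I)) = m^2 - 14*I*m - 48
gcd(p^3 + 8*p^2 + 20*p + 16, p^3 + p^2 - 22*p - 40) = p^2 + 6*p + 8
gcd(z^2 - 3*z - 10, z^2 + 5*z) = 1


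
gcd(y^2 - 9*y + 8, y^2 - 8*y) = y - 8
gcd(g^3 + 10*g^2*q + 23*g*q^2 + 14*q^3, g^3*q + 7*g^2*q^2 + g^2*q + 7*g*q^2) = g + 7*q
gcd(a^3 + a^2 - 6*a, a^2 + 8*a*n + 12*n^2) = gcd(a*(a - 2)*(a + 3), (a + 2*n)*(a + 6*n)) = 1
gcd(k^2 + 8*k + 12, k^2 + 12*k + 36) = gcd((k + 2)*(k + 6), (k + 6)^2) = k + 6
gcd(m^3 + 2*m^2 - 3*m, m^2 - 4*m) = m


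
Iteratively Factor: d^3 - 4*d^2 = (d - 4)*(d^2) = d*(d - 4)*(d)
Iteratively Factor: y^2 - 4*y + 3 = (y - 1)*(y - 3)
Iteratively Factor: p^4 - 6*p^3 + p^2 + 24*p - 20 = (p - 2)*(p^3 - 4*p^2 - 7*p + 10) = (p - 2)*(p - 1)*(p^2 - 3*p - 10) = (p - 5)*(p - 2)*(p - 1)*(p + 2)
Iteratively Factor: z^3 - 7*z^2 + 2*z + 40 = (z - 4)*(z^2 - 3*z - 10) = (z - 4)*(z + 2)*(z - 5)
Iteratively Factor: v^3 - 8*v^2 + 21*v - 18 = (v - 2)*(v^2 - 6*v + 9) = (v - 3)*(v - 2)*(v - 3)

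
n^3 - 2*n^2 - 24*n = n*(n - 6)*(n + 4)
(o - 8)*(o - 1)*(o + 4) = o^3 - 5*o^2 - 28*o + 32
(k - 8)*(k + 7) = k^2 - k - 56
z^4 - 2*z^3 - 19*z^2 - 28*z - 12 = (z - 6)*(z + 1)^2*(z + 2)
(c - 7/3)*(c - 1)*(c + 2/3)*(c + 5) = c^4 + 7*c^3/3 - 119*c^2/9 + 19*c/9 + 70/9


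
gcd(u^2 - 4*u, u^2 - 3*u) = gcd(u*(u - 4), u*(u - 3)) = u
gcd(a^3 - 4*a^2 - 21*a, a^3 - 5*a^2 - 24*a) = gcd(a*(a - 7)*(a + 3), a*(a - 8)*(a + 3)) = a^2 + 3*a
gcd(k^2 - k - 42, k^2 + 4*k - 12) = k + 6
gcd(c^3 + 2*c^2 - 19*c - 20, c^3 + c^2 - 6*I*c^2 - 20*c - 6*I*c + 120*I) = c^2 + c - 20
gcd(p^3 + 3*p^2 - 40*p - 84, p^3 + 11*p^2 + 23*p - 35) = p + 7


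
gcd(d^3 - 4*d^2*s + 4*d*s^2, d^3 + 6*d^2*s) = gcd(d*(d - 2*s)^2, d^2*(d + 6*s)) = d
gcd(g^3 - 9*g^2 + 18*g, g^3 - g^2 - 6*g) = g^2 - 3*g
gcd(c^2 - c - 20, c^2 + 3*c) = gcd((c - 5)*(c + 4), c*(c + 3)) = 1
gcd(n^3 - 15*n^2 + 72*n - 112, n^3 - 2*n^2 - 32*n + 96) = n^2 - 8*n + 16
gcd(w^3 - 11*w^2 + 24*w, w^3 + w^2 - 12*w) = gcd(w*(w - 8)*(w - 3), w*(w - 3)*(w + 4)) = w^2 - 3*w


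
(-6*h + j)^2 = 36*h^2 - 12*h*j + j^2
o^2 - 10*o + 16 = (o - 8)*(o - 2)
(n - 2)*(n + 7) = n^2 + 5*n - 14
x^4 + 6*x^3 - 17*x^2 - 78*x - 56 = (x - 4)*(x + 1)*(x + 2)*(x + 7)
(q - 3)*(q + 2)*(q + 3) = q^3 + 2*q^2 - 9*q - 18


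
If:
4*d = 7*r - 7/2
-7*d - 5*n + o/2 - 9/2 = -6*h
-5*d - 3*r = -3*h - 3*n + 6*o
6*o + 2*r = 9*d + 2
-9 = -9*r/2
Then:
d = 21/8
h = 8543/1056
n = 5801/1056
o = 173/48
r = 2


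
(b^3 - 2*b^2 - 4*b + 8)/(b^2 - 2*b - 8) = (b^2 - 4*b + 4)/(b - 4)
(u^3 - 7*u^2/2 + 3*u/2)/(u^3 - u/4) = 2*(u - 3)/(2*u + 1)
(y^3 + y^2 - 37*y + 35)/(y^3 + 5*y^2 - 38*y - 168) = (y^2 - 6*y + 5)/(y^2 - 2*y - 24)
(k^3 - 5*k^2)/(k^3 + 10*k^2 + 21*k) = k*(k - 5)/(k^2 + 10*k + 21)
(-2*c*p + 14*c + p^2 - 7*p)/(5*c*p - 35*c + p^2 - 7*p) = (-2*c + p)/(5*c + p)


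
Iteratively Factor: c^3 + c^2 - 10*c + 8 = (c - 2)*(c^2 + 3*c - 4) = (c - 2)*(c - 1)*(c + 4)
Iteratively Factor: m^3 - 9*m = (m + 3)*(m^2 - 3*m) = (m - 3)*(m + 3)*(m)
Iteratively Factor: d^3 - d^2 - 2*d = (d - 2)*(d^2 + d) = (d - 2)*(d + 1)*(d)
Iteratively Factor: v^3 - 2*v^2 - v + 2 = (v - 1)*(v^2 - v - 2) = (v - 1)*(v + 1)*(v - 2)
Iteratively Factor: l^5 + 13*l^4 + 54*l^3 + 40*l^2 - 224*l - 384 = (l + 4)*(l^4 + 9*l^3 + 18*l^2 - 32*l - 96) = (l + 4)^2*(l^3 + 5*l^2 - 2*l - 24) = (l - 2)*(l + 4)^2*(l^2 + 7*l + 12) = (l - 2)*(l + 3)*(l + 4)^2*(l + 4)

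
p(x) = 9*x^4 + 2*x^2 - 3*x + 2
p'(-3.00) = -987.00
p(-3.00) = 758.00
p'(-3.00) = -987.00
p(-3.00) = 758.00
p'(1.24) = 70.60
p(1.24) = 22.63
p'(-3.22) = -1217.78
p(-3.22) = 999.93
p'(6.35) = 9240.12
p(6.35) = 14696.73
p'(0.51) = 3.82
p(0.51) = 1.60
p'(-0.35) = -5.94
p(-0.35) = 3.43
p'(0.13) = -2.40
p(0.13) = 1.65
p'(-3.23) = -1229.06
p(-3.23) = 1012.16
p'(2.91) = 895.76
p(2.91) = 655.58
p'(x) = 36*x^3 + 4*x - 3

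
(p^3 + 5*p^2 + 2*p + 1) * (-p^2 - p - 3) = -p^5 - 6*p^4 - 10*p^3 - 18*p^2 - 7*p - 3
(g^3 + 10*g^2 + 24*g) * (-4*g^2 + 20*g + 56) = -4*g^5 - 20*g^4 + 160*g^3 + 1040*g^2 + 1344*g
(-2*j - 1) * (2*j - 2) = -4*j^2 + 2*j + 2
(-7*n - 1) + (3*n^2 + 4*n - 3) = 3*n^2 - 3*n - 4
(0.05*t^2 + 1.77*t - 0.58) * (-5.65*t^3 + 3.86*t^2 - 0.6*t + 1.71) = -0.2825*t^5 - 9.8075*t^4 + 10.0792*t^3 - 3.2153*t^2 + 3.3747*t - 0.9918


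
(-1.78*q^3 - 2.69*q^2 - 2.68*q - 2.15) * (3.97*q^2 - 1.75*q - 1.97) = -7.0666*q^5 - 7.5643*q^4 - 2.4255*q^3 + 1.4538*q^2 + 9.0421*q + 4.2355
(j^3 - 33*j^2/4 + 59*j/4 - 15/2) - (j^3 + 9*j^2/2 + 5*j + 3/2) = -51*j^2/4 + 39*j/4 - 9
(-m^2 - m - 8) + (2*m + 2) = -m^2 + m - 6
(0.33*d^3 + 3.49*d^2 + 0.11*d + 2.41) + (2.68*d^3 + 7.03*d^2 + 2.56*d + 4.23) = 3.01*d^3 + 10.52*d^2 + 2.67*d + 6.64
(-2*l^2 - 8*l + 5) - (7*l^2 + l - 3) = -9*l^2 - 9*l + 8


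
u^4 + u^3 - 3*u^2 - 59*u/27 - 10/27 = (u - 5/3)*(u + 1/3)^2*(u + 2)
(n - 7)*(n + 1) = n^2 - 6*n - 7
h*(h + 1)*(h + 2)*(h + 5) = h^4 + 8*h^3 + 17*h^2 + 10*h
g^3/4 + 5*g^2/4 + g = g*(g/4 + 1)*(g + 1)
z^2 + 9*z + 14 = (z + 2)*(z + 7)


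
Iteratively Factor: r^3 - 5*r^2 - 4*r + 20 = (r - 5)*(r^2 - 4) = (r - 5)*(r - 2)*(r + 2)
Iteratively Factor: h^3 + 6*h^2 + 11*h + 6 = (h + 1)*(h^2 + 5*h + 6) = (h + 1)*(h + 3)*(h + 2)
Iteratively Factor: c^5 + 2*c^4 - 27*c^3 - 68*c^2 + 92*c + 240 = (c - 2)*(c^4 + 4*c^3 - 19*c^2 - 106*c - 120) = (c - 2)*(c + 2)*(c^3 + 2*c^2 - 23*c - 60) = (c - 2)*(c + 2)*(c + 4)*(c^2 - 2*c - 15) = (c - 2)*(c + 2)*(c + 3)*(c + 4)*(c - 5)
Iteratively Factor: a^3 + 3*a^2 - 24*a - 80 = (a - 5)*(a^2 + 8*a + 16) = (a - 5)*(a + 4)*(a + 4)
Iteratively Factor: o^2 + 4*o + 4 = (o + 2)*(o + 2)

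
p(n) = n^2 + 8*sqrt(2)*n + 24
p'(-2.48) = 6.35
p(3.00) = 66.94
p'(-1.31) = 8.69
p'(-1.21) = 8.89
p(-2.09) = 4.72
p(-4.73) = -7.14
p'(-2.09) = 7.13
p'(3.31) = 17.93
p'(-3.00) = 5.31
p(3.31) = 72.40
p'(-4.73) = 1.85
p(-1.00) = 13.69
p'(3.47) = 18.25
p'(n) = 2*n + 8*sqrt(2)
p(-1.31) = 10.90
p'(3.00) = 17.31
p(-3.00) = -0.94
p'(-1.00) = 9.31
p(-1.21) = 11.77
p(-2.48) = 2.09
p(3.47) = 75.30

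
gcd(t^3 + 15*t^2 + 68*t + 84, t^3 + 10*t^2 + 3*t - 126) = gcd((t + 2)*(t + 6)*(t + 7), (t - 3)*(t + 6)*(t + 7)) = t^2 + 13*t + 42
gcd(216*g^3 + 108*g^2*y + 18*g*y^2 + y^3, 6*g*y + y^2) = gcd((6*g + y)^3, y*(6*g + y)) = 6*g + y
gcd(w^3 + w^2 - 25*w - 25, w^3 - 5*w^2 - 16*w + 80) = w - 5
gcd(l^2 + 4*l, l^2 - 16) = l + 4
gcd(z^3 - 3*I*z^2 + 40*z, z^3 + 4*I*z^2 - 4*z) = z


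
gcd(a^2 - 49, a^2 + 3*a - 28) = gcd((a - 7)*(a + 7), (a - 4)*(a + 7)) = a + 7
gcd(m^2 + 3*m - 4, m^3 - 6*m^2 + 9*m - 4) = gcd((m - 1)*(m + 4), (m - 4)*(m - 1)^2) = m - 1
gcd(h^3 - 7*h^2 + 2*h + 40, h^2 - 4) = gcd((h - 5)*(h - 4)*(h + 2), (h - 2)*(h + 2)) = h + 2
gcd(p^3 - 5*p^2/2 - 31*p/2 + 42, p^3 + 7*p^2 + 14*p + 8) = p + 4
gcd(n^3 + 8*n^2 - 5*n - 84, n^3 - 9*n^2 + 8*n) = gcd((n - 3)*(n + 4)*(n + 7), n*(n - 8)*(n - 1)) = 1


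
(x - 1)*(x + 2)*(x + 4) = x^3 + 5*x^2 + 2*x - 8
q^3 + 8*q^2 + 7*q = q*(q + 1)*(q + 7)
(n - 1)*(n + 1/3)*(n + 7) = n^3 + 19*n^2/3 - 5*n - 7/3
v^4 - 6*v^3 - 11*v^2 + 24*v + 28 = (v - 7)*(v - 2)*(v + 1)*(v + 2)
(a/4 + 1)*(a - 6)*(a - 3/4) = a^3/4 - 11*a^2/16 - 45*a/8 + 9/2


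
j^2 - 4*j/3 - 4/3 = (j - 2)*(j + 2/3)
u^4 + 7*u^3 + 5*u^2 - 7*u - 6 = (u - 1)*(u + 1)^2*(u + 6)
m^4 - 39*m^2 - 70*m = m*(m - 7)*(m + 2)*(m + 5)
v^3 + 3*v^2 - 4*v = v*(v - 1)*(v + 4)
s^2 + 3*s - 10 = (s - 2)*(s + 5)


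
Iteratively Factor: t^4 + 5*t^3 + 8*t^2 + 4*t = (t + 2)*(t^3 + 3*t^2 + 2*t) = t*(t + 2)*(t^2 + 3*t + 2) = t*(t + 1)*(t + 2)*(t + 2)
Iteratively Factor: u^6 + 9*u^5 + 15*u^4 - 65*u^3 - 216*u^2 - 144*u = (u)*(u^5 + 9*u^4 + 15*u^3 - 65*u^2 - 216*u - 144) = u*(u + 3)*(u^4 + 6*u^3 - 3*u^2 - 56*u - 48) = u*(u + 3)*(u + 4)*(u^3 + 2*u^2 - 11*u - 12) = u*(u + 1)*(u + 3)*(u + 4)*(u^2 + u - 12) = u*(u - 3)*(u + 1)*(u + 3)*(u + 4)*(u + 4)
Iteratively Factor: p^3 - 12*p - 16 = (p + 2)*(p^2 - 2*p - 8) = (p - 4)*(p + 2)*(p + 2)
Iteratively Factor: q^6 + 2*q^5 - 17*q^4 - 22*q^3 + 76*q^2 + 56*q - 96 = (q - 2)*(q^5 + 4*q^4 - 9*q^3 - 40*q^2 - 4*q + 48) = (q - 2)*(q + 2)*(q^4 + 2*q^3 - 13*q^2 - 14*q + 24) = (q - 2)*(q + 2)*(q + 4)*(q^3 - 2*q^2 - 5*q + 6) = (q - 2)*(q + 2)^2*(q + 4)*(q^2 - 4*q + 3) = (q - 2)*(q - 1)*(q + 2)^2*(q + 4)*(q - 3)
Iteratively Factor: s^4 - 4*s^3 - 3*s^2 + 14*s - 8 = (s - 4)*(s^3 - 3*s + 2) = (s - 4)*(s + 2)*(s^2 - 2*s + 1) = (s - 4)*(s - 1)*(s + 2)*(s - 1)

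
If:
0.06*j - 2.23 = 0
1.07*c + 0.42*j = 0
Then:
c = -14.59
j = 37.17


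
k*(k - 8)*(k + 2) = k^3 - 6*k^2 - 16*k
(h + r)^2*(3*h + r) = 3*h^3 + 7*h^2*r + 5*h*r^2 + r^3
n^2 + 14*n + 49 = (n + 7)^2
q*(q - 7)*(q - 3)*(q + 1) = q^4 - 9*q^3 + 11*q^2 + 21*q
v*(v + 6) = v^2 + 6*v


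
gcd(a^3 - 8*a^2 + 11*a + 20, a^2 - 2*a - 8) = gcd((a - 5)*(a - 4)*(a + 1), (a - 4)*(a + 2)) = a - 4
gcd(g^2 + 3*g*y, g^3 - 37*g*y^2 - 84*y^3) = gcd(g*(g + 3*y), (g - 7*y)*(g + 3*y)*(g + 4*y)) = g + 3*y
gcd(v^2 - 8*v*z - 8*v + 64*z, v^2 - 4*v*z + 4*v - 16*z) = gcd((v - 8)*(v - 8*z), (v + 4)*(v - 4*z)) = 1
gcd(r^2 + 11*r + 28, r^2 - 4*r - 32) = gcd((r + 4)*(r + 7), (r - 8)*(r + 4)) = r + 4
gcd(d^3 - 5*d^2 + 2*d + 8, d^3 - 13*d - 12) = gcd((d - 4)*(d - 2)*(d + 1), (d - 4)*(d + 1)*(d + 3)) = d^2 - 3*d - 4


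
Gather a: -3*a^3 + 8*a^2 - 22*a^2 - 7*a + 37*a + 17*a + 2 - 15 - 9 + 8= -3*a^3 - 14*a^2 + 47*a - 14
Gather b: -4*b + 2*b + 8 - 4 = 4 - 2*b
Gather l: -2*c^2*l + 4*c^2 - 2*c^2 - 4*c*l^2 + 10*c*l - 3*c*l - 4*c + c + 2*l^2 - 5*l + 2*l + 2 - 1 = 2*c^2 - 3*c + l^2*(2 - 4*c) + l*(-2*c^2 + 7*c - 3) + 1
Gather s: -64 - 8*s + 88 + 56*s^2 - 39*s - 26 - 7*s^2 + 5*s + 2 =49*s^2 - 42*s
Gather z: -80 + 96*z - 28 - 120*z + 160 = 52 - 24*z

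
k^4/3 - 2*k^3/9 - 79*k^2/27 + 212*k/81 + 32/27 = (k/3 + 1)*(k - 8/3)*(k - 4/3)*(k + 1/3)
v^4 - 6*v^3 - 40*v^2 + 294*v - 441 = (v - 7)*(v - 3)^2*(v + 7)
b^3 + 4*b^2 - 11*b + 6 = (b - 1)^2*(b + 6)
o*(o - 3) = o^2 - 3*o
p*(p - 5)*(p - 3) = p^3 - 8*p^2 + 15*p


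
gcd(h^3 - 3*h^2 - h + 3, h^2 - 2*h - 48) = 1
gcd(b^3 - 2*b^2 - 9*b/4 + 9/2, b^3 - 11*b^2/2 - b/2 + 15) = b^2 - b/2 - 3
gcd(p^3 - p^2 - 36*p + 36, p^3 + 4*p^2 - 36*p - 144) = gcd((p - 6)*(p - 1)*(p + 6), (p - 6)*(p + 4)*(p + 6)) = p^2 - 36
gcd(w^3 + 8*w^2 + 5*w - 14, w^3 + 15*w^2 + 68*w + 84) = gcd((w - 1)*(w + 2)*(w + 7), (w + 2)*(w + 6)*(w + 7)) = w^2 + 9*w + 14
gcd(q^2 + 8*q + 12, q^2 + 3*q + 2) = q + 2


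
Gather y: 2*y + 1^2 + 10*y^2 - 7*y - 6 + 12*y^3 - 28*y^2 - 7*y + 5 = 12*y^3 - 18*y^2 - 12*y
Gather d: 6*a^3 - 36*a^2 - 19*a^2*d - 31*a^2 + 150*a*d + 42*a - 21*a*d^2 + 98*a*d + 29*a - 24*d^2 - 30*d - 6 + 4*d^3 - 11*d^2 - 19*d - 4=6*a^3 - 67*a^2 + 71*a + 4*d^3 + d^2*(-21*a - 35) + d*(-19*a^2 + 248*a - 49) - 10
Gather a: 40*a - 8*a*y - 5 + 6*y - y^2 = a*(40 - 8*y) - y^2 + 6*y - 5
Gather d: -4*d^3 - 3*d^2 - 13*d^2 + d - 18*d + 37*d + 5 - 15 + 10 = -4*d^3 - 16*d^2 + 20*d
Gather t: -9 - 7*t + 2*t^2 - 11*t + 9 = 2*t^2 - 18*t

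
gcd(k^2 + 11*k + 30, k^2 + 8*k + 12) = k + 6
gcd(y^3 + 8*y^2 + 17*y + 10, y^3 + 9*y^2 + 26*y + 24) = y + 2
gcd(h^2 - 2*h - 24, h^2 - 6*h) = h - 6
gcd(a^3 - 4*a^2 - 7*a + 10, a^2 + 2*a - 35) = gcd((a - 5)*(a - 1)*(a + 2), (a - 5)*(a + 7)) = a - 5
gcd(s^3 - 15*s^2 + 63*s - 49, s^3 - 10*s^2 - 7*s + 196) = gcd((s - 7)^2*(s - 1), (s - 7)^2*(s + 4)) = s^2 - 14*s + 49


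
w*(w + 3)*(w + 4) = w^3 + 7*w^2 + 12*w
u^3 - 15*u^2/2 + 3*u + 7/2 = (u - 7)*(u - 1)*(u + 1/2)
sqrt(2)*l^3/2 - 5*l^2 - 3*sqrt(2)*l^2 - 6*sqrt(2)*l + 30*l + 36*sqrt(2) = (l - 6)*(l - 6*sqrt(2))*(sqrt(2)*l/2 + 1)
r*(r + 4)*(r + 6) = r^3 + 10*r^2 + 24*r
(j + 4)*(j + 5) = j^2 + 9*j + 20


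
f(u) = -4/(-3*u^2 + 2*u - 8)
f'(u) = -4*(6*u - 2)/(-3*u^2 + 2*u - 8)^2 = 8*(1 - 3*u)/(3*u^2 - 2*u + 8)^2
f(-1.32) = 0.25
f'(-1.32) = 0.16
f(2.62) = 0.17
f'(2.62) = -0.10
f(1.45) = 0.35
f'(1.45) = -0.21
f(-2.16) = 0.15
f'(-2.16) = 0.09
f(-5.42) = 0.04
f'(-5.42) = 0.01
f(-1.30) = 0.26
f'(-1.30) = 0.16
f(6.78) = 0.03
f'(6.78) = -0.01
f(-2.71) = 0.11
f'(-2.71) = 0.06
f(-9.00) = 0.01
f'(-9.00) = 0.00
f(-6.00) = 0.03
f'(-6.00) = 0.01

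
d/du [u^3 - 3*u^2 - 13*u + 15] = 3*u^2 - 6*u - 13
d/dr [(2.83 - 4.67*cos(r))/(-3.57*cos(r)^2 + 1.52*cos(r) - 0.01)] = (16.6719*cos(r)^2 - 20.2062*cos(r) + 4.2549)*sin(r)/(12.7449*cos(r)^4 - 10.8528*cos(r)^3 + 2.3818*cos(r)^2 - 0.0304*cos(r) + 0.0001)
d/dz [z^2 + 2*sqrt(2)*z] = 2*z + 2*sqrt(2)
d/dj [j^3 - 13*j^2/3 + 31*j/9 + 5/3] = 3*j^2 - 26*j/3 + 31/9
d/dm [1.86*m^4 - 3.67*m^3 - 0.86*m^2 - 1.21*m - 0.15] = 7.44*m^3 - 11.01*m^2 - 1.72*m - 1.21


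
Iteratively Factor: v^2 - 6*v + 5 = (v - 1)*(v - 5)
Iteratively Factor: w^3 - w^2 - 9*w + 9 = (w - 3)*(w^2 + 2*w - 3) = (w - 3)*(w - 1)*(w + 3)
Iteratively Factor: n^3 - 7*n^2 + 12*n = (n)*(n^2 - 7*n + 12) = n*(n - 4)*(n - 3)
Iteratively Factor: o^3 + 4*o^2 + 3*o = (o + 3)*(o^2 + o) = (o + 1)*(o + 3)*(o)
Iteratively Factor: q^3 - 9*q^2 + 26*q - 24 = (q - 2)*(q^2 - 7*q + 12) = (q - 3)*(q - 2)*(q - 4)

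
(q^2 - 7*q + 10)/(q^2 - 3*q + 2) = (q - 5)/(q - 1)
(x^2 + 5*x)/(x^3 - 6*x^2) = (x + 5)/(x*(x - 6))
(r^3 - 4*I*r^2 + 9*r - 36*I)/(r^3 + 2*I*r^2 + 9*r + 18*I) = (r - 4*I)/(r + 2*I)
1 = 1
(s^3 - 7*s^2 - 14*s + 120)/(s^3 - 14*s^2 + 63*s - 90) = (s + 4)/(s - 3)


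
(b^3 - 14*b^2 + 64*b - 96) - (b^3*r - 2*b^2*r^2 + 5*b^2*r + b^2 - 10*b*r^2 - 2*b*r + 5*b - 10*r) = -b^3*r + b^3 + 2*b^2*r^2 - 5*b^2*r - 15*b^2 + 10*b*r^2 + 2*b*r + 59*b + 10*r - 96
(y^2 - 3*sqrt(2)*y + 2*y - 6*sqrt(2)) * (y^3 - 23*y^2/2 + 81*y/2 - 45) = y^5 - 19*y^4/2 - 3*sqrt(2)*y^4 + 35*y^3/2 + 57*sqrt(2)*y^3/2 - 105*sqrt(2)*y^2/2 + 36*y^2 - 108*sqrt(2)*y - 90*y + 270*sqrt(2)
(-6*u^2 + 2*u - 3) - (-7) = -6*u^2 + 2*u + 4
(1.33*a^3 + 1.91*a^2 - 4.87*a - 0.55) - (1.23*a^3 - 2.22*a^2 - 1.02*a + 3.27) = 0.1*a^3 + 4.13*a^2 - 3.85*a - 3.82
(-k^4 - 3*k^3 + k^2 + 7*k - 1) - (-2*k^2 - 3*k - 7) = -k^4 - 3*k^3 + 3*k^2 + 10*k + 6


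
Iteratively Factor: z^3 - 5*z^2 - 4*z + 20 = (z + 2)*(z^2 - 7*z + 10) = (z - 5)*(z + 2)*(z - 2)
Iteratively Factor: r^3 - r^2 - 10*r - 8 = (r + 2)*(r^2 - 3*r - 4) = (r - 4)*(r + 2)*(r + 1)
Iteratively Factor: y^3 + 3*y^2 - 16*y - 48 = (y + 3)*(y^2 - 16) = (y - 4)*(y + 3)*(y + 4)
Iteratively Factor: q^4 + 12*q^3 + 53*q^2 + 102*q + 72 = (q + 3)*(q^3 + 9*q^2 + 26*q + 24) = (q + 3)^2*(q^2 + 6*q + 8) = (q + 2)*(q + 3)^2*(q + 4)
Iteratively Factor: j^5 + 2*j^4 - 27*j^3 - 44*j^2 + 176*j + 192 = (j + 4)*(j^4 - 2*j^3 - 19*j^2 + 32*j + 48) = (j + 1)*(j + 4)*(j^3 - 3*j^2 - 16*j + 48) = (j - 4)*(j + 1)*(j + 4)*(j^2 + j - 12) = (j - 4)*(j - 3)*(j + 1)*(j + 4)*(j + 4)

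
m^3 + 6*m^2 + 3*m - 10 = (m - 1)*(m + 2)*(m + 5)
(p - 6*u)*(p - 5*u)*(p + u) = p^3 - 10*p^2*u + 19*p*u^2 + 30*u^3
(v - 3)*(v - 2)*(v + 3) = v^3 - 2*v^2 - 9*v + 18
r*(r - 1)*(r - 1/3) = r^3 - 4*r^2/3 + r/3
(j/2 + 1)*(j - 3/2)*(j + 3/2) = j^3/2 + j^2 - 9*j/8 - 9/4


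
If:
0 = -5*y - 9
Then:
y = -9/5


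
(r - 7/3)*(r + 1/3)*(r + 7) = r^3 + 5*r^2 - 133*r/9 - 49/9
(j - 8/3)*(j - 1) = j^2 - 11*j/3 + 8/3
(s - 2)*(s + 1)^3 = s^4 + s^3 - 3*s^2 - 5*s - 2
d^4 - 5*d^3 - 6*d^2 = d^2*(d - 6)*(d + 1)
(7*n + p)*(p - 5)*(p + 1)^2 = 7*n*p^3 - 21*n*p^2 - 63*n*p - 35*n + p^4 - 3*p^3 - 9*p^2 - 5*p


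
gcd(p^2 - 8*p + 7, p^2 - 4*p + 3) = p - 1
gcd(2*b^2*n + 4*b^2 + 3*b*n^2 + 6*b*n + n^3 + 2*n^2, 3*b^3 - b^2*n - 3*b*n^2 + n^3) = b + n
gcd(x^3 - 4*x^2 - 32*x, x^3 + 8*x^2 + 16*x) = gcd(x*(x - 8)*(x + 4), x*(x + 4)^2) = x^2 + 4*x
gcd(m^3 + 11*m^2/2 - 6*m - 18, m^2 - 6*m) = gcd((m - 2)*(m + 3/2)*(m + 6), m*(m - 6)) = 1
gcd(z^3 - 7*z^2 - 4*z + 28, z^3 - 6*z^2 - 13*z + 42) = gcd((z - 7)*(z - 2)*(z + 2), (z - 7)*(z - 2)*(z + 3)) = z^2 - 9*z + 14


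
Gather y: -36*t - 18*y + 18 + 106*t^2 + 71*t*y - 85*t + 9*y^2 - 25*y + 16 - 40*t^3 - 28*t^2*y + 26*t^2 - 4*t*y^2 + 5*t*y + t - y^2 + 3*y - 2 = -40*t^3 + 132*t^2 - 120*t + y^2*(8 - 4*t) + y*(-28*t^2 + 76*t - 40) + 32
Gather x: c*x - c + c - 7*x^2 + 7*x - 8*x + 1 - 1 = -7*x^2 + x*(c - 1)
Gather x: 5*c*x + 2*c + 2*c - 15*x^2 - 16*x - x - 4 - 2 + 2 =4*c - 15*x^2 + x*(5*c - 17) - 4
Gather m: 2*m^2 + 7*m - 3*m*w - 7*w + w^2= 2*m^2 + m*(7 - 3*w) + w^2 - 7*w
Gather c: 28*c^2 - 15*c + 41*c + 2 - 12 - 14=28*c^2 + 26*c - 24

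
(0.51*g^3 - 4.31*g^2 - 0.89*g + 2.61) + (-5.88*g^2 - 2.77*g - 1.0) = 0.51*g^3 - 10.19*g^2 - 3.66*g + 1.61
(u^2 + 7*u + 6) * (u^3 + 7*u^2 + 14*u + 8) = u^5 + 14*u^4 + 69*u^3 + 148*u^2 + 140*u + 48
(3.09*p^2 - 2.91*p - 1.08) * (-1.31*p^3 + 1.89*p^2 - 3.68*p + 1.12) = -4.0479*p^5 + 9.6522*p^4 - 15.4563*p^3 + 12.1284*p^2 + 0.7152*p - 1.2096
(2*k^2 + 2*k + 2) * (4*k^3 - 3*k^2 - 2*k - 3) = 8*k^5 + 2*k^4 - 2*k^3 - 16*k^2 - 10*k - 6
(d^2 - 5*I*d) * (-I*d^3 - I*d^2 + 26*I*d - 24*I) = -I*d^5 - 5*d^4 - I*d^4 - 5*d^3 + 26*I*d^3 + 130*d^2 - 24*I*d^2 - 120*d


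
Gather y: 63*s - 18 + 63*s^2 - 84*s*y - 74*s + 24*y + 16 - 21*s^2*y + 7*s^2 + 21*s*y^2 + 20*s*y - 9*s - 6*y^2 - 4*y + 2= 70*s^2 - 20*s + y^2*(21*s - 6) + y*(-21*s^2 - 64*s + 20)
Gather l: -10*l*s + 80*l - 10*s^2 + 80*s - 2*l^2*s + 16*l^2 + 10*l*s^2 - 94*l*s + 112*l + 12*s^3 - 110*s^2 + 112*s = l^2*(16 - 2*s) + l*(10*s^2 - 104*s + 192) + 12*s^3 - 120*s^2 + 192*s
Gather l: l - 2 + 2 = l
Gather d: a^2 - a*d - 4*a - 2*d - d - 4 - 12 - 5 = a^2 - 4*a + d*(-a - 3) - 21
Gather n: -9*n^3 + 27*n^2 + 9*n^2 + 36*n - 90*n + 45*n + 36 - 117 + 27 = -9*n^3 + 36*n^2 - 9*n - 54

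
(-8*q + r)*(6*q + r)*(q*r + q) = -48*q^3*r - 48*q^3 - 2*q^2*r^2 - 2*q^2*r + q*r^3 + q*r^2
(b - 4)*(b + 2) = b^2 - 2*b - 8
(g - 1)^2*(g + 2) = g^3 - 3*g + 2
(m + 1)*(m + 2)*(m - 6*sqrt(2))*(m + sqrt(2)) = m^4 - 5*sqrt(2)*m^3 + 3*m^3 - 15*sqrt(2)*m^2 - 10*m^2 - 36*m - 10*sqrt(2)*m - 24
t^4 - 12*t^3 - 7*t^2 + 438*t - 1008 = (t - 8)*(t - 7)*(t - 3)*(t + 6)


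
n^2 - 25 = (n - 5)*(n + 5)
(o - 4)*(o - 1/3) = o^2 - 13*o/3 + 4/3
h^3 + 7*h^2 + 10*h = h*(h + 2)*(h + 5)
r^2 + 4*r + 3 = (r + 1)*(r + 3)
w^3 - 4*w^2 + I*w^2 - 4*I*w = w*(w - 4)*(w + I)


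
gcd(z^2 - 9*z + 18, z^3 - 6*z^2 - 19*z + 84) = z - 3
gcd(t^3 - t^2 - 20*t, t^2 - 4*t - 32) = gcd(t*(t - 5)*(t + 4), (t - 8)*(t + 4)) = t + 4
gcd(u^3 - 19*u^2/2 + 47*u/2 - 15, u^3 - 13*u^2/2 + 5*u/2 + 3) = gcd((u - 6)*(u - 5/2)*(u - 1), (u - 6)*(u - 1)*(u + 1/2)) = u^2 - 7*u + 6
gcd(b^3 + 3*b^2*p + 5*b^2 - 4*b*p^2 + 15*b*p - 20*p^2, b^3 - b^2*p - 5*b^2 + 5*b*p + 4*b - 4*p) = -b + p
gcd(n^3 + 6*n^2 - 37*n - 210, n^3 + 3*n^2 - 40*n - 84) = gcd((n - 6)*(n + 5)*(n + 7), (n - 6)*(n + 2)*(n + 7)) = n^2 + n - 42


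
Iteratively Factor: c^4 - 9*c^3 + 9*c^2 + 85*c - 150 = (c - 5)*(c^3 - 4*c^2 - 11*c + 30) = (c - 5)*(c + 3)*(c^2 - 7*c + 10) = (c - 5)^2*(c + 3)*(c - 2)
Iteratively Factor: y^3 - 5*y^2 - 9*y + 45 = (y + 3)*(y^2 - 8*y + 15) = (y - 3)*(y + 3)*(y - 5)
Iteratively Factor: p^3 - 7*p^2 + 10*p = (p - 2)*(p^2 - 5*p) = p*(p - 2)*(p - 5)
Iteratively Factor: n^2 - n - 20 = (n + 4)*(n - 5)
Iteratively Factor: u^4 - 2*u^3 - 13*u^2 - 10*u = (u)*(u^3 - 2*u^2 - 13*u - 10) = u*(u + 2)*(u^2 - 4*u - 5) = u*(u + 1)*(u + 2)*(u - 5)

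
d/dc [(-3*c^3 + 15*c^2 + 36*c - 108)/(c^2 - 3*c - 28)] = 3*(-c^4 + 6*c^3 + 57*c^2 - 208*c - 444)/(c^4 - 6*c^3 - 47*c^2 + 168*c + 784)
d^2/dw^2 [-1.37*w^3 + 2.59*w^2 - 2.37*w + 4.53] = 5.18 - 8.22*w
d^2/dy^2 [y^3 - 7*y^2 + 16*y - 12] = 6*y - 14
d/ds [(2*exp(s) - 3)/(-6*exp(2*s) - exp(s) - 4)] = ((2*exp(s) - 3)*(12*exp(s) + 1) - 12*exp(2*s) - 2*exp(s) - 8)*exp(s)/(6*exp(2*s) + exp(s) + 4)^2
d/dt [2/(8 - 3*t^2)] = 12*t/(3*t^2 - 8)^2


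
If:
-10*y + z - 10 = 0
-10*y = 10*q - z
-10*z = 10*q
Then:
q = 1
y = -11/10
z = -1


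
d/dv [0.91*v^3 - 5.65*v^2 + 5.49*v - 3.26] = 2.73*v^2 - 11.3*v + 5.49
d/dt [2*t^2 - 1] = 4*t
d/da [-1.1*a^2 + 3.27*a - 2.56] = 3.27 - 2.2*a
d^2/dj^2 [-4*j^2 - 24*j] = -8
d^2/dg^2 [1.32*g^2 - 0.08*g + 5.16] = 2.64000000000000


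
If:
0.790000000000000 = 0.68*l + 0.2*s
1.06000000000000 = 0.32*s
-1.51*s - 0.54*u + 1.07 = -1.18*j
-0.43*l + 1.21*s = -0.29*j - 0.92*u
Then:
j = 1.20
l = 0.19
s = 3.31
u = -4.65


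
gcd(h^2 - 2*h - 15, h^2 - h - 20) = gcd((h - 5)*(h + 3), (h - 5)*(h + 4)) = h - 5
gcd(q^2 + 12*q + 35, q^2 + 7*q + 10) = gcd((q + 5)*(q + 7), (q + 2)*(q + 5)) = q + 5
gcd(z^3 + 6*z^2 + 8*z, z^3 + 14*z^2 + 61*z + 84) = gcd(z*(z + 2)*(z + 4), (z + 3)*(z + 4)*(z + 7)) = z + 4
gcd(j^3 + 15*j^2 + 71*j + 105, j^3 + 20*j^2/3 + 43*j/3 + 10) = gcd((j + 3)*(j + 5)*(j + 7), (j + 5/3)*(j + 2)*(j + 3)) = j + 3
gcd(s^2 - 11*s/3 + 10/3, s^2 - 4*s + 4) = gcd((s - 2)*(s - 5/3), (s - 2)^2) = s - 2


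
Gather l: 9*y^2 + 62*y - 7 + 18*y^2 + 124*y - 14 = 27*y^2 + 186*y - 21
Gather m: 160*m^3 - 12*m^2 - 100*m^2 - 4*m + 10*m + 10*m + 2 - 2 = 160*m^3 - 112*m^2 + 16*m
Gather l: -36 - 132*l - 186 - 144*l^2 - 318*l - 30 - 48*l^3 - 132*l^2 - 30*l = -48*l^3 - 276*l^2 - 480*l - 252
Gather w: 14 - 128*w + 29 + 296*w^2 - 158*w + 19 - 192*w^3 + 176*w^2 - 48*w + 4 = -192*w^3 + 472*w^2 - 334*w + 66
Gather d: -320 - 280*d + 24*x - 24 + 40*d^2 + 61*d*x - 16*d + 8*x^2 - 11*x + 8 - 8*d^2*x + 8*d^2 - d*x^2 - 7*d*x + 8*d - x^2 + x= d^2*(48 - 8*x) + d*(-x^2 + 54*x - 288) + 7*x^2 + 14*x - 336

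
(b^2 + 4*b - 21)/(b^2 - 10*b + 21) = (b + 7)/(b - 7)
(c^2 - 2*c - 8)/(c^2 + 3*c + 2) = (c - 4)/(c + 1)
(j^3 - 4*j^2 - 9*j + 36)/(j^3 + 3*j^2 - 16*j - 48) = (j - 3)/(j + 4)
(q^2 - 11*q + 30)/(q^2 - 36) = (q - 5)/(q + 6)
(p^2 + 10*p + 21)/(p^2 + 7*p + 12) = (p + 7)/(p + 4)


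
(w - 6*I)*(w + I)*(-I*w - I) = -I*w^3 - 5*w^2 - I*w^2 - 5*w - 6*I*w - 6*I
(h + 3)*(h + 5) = h^2 + 8*h + 15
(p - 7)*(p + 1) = p^2 - 6*p - 7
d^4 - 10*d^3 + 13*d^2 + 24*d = d*(d - 8)*(d - 3)*(d + 1)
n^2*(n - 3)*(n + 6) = n^4 + 3*n^3 - 18*n^2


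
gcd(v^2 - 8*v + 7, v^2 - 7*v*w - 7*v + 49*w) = v - 7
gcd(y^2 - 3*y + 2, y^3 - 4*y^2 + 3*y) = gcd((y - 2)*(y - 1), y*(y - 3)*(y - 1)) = y - 1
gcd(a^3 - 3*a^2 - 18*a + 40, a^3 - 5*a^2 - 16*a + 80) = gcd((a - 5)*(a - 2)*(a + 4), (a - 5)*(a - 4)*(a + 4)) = a^2 - a - 20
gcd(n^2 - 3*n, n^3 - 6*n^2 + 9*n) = n^2 - 3*n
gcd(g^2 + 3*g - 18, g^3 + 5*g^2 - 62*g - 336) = g + 6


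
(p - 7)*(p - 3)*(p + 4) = p^3 - 6*p^2 - 19*p + 84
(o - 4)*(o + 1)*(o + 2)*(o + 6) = o^4 + 5*o^3 - 16*o^2 - 68*o - 48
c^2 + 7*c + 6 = (c + 1)*(c + 6)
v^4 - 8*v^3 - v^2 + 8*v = v*(v - 8)*(v - 1)*(v + 1)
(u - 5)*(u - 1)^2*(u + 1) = u^4 - 6*u^3 + 4*u^2 + 6*u - 5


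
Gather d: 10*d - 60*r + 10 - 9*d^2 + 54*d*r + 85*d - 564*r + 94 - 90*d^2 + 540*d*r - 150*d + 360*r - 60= -99*d^2 + d*(594*r - 55) - 264*r + 44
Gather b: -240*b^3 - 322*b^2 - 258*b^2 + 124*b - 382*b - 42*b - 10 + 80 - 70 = -240*b^3 - 580*b^2 - 300*b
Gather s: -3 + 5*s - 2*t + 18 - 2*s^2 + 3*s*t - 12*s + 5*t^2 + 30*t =-2*s^2 + s*(3*t - 7) + 5*t^2 + 28*t + 15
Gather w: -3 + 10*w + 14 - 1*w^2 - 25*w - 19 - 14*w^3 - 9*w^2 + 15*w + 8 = -14*w^3 - 10*w^2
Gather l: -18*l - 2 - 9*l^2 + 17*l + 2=-9*l^2 - l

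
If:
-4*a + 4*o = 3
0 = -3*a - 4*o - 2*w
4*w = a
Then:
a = -2/5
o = 7/20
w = -1/10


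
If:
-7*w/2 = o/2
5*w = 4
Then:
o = -28/5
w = 4/5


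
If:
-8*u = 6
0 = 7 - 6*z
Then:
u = -3/4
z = 7/6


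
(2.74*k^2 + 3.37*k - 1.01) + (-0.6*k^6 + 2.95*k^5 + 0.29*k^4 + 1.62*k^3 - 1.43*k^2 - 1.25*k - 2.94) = -0.6*k^6 + 2.95*k^5 + 0.29*k^4 + 1.62*k^3 + 1.31*k^2 + 2.12*k - 3.95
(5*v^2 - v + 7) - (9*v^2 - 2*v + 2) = -4*v^2 + v + 5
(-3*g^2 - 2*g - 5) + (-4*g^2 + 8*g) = -7*g^2 + 6*g - 5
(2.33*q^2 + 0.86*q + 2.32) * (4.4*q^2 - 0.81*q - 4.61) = 10.252*q^4 + 1.8967*q^3 - 1.2299*q^2 - 5.8438*q - 10.6952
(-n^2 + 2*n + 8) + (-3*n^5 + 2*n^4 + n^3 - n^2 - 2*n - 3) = -3*n^5 + 2*n^4 + n^3 - 2*n^2 + 5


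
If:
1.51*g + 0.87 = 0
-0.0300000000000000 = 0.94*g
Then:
No Solution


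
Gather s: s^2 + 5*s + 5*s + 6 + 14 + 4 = s^2 + 10*s + 24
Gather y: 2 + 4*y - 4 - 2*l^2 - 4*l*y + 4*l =-2*l^2 + 4*l + y*(4 - 4*l) - 2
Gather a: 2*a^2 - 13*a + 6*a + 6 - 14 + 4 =2*a^2 - 7*a - 4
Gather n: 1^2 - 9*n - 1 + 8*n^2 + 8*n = 8*n^2 - n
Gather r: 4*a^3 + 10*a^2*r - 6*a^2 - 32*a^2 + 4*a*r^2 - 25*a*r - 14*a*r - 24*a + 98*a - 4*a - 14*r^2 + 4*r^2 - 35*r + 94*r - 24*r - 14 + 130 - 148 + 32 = 4*a^3 - 38*a^2 + 70*a + r^2*(4*a - 10) + r*(10*a^2 - 39*a + 35)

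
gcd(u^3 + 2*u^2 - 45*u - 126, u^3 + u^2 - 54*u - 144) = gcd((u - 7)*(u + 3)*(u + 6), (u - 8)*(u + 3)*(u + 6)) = u^2 + 9*u + 18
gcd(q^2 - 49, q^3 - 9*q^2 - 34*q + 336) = q - 7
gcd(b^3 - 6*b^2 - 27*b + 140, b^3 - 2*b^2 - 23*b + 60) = b^2 + b - 20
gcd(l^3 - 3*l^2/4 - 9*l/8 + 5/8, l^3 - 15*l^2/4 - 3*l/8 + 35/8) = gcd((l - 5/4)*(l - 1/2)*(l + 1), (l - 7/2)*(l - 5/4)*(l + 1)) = l^2 - l/4 - 5/4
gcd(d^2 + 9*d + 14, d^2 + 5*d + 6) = d + 2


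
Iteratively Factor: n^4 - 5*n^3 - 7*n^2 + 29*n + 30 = (n - 3)*(n^3 - 2*n^2 - 13*n - 10) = (n - 5)*(n - 3)*(n^2 + 3*n + 2) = (n - 5)*(n - 3)*(n + 1)*(n + 2)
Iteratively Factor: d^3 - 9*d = (d + 3)*(d^2 - 3*d) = d*(d + 3)*(d - 3)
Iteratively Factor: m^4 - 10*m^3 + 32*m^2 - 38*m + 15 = (m - 3)*(m^3 - 7*m^2 + 11*m - 5) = (m - 5)*(m - 3)*(m^2 - 2*m + 1) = (m - 5)*(m - 3)*(m - 1)*(m - 1)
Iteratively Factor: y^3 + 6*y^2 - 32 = (y - 2)*(y^2 + 8*y + 16) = (y - 2)*(y + 4)*(y + 4)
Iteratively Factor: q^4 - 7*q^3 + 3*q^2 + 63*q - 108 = (q - 3)*(q^3 - 4*q^2 - 9*q + 36) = (q - 3)*(q + 3)*(q^2 - 7*q + 12) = (q - 4)*(q - 3)*(q + 3)*(q - 3)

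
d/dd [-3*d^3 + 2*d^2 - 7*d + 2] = -9*d^2 + 4*d - 7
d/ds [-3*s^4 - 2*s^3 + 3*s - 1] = -12*s^3 - 6*s^2 + 3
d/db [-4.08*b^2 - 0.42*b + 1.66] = -8.16*b - 0.42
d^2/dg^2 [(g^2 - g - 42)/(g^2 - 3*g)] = 4*(g^3 - 63*g^2 + 189*g - 189)/(g^3*(g^3 - 9*g^2 + 27*g - 27))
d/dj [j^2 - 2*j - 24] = 2*j - 2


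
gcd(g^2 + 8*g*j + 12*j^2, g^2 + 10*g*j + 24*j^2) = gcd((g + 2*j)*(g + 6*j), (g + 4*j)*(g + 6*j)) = g + 6*j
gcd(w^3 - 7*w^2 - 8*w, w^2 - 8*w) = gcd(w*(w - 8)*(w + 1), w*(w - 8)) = w^2 - 8*w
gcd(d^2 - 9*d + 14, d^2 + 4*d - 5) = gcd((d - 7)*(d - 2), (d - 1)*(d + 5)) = 1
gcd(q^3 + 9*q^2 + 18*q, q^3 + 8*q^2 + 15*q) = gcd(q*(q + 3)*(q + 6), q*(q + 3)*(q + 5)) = q^2 + 3*q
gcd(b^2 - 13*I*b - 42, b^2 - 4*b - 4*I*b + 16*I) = 1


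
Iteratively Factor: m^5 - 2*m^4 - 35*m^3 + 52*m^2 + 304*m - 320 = (m - 4)*(m^4 + 2*m^3 - 27*m^2 - 56*m + 80) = (m - 4)*(m + 4)*(m^3 - 2*m^2 - 19*m + 20) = (m - 4)*(m - 1)*(m + 4)*(m^2 - m - 20) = (m - 5)*(m - 4)*(m - 1)*(m + 4)*(m + 4)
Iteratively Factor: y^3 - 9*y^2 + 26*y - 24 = (y - 2)*(y^2 - 7*y + 12) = (y - 4)*(y - 2)*(y - 3)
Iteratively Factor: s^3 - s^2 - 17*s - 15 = (s + 3)*(s^2 - 4*s - 5) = (s - 5)*(s + 3)*(s + 1)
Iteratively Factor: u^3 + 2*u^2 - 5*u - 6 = (u + 1)*(u^2 + u - 6) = (u - 2)*(u + 1)*(u + 3)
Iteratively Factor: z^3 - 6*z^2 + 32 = (z - 4)*(z^2 - 2*z - 8) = (z - 4)*(z + 2)*(z - 4)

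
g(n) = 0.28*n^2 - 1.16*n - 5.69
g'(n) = 0.56*n - 1.16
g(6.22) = -2.07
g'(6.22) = 2.32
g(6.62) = -1.10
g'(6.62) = 2.55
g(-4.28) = 4.40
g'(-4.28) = -3.56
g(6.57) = -1.23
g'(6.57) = 2.52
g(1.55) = -6.82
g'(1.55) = -0.29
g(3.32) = -6.45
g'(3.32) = 0.70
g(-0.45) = -5.11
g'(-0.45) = -1.41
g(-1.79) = -2.72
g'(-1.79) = -2.16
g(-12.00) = 48.55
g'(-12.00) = -7.88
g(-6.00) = 11.35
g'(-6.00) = -4.52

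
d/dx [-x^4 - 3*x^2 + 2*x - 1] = -4*x^3 - 6*x + 2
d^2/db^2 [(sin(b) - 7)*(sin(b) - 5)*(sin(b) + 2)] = -9*sin(b)^3 + 40*sin(b)^2 - 5*sin(b) - 20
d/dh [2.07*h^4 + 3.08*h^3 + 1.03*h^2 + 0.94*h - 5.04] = 8.28*h^3 + 9.24*h^2 + 2.06*h + 0.94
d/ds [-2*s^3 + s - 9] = 1 - 6*s^2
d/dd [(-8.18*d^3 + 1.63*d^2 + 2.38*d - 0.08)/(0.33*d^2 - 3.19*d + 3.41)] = (-2.6994*d^4 + 52.1884*d^3 - 89.6665*d^2 + 11.1694*d + 7.8606)/(0.1089*d^4 - 2.1054*d^3 + 12.4267*d^2 - 21.7558*d + 11.6281)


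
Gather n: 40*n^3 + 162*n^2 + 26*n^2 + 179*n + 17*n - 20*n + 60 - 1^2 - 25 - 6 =40*n^3 + 188*n^2 + 176*n + 28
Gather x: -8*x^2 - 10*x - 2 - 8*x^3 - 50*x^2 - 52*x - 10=-8*x^3 - 58*x^2 - 62*x - 12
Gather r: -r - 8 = -r - 8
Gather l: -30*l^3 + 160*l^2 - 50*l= -30*l^3 + 160*l^2 - 50*l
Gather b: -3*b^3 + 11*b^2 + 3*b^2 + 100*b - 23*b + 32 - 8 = -3*b^3 + 14*b^2 + 77*b + 24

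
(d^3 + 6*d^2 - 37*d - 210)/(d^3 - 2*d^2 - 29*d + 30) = (d + 7)/(d - 1)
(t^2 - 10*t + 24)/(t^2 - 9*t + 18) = (t - 4)/(t - 3)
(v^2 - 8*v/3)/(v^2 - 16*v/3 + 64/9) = 3*v/(3*v - 8)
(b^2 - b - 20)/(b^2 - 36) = (b^2 - b - 20)/(b^2 - 36)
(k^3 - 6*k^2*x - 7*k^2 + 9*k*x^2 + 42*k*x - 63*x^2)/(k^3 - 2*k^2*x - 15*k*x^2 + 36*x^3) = (k - 7)/(k + 4*x)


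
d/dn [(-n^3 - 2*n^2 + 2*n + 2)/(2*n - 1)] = (-4*n^3 - n^2 + 4*n - 6)/(4*n^2 - 4*n + 1)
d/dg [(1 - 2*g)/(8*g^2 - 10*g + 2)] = (8*g^2 - 8*g + 3)/(2*(16*g^4 - 40*g^3 + 33*g^2 - 10*g + 1))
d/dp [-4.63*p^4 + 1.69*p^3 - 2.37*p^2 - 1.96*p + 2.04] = -18.52*p^3 + 5.07*p^2 - 4.74*p - 1.96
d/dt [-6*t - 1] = -6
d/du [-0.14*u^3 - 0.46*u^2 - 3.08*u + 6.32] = -0.42*u^2 - 0.92*u - 3.08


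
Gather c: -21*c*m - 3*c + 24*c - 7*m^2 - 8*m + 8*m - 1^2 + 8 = c*(21 - 21*m) - 7*m^2 + 7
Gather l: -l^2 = -l^2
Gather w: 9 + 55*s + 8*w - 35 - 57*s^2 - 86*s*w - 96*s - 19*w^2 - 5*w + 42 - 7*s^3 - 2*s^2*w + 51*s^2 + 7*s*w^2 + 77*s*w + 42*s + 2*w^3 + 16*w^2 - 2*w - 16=-7*s^3 - 6*s^2 + s + 2*w^3 + w^2*(7*s - 3) + w*(-2*s^2 - 9*s + 1)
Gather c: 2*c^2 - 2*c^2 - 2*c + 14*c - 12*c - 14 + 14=0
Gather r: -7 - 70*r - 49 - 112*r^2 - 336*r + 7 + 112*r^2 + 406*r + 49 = 0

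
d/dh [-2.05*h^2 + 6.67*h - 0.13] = 6.67 - 4.1*h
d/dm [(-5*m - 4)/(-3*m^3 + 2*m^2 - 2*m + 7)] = (-30*m^3 - 26*m^2 + 16*m - 43)/(9*m^6 - 12*m^5 + 16*m^4 - 50*m^3 + 32*m^2 - 28*m + 49)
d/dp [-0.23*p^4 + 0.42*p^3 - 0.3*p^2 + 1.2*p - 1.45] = -0.92*p^3 + 1.26*p^2 - 0.6*p + 1.2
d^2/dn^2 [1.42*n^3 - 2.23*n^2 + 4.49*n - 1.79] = 8.52*n - 4.46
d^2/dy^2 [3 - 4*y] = 0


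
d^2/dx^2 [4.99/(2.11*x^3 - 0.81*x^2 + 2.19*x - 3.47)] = ((8.0838 - 63.1734*x)*(2.11*x^3 - 0.81*x^2 + 2.19*x - 3.47) + 4.99*(6.33*x^2 - 1.62*x + 2.19)*(12.66*x^2 - 3.24*x + 4.38))/(2.11*x^3 - 0.81*x^2 + 2.19*x - 3.47)^3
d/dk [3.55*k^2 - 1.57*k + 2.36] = 7.1*k - 1.57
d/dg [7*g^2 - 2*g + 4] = 14*g - 2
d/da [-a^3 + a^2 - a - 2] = -3*a^2 + 2*a - 1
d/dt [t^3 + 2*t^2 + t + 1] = 3*t^2 + 4*t + 1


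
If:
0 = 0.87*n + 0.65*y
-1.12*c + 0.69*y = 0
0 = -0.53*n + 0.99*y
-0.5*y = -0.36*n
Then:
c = 0.00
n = 0.00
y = 0.00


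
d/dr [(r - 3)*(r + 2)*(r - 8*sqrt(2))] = 3*r^2 - 16*sqrt(2)*r - 2*r - 6 + 8*sqrt(2)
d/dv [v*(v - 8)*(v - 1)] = 3*v^2 - 18*v + 8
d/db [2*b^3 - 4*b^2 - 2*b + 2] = 6*b^2 - 8*b - 2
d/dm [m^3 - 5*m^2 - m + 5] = 3*m^2 - 10*m - 1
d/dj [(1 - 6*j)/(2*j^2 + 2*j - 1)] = 4*(3*j^2 - j + 1)/(4*j^4 + 8*j^3 - 4*j + 1)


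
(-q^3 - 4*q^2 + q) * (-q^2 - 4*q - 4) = q^5 + 8*q^4 + 19*q^3 + 12*q^2 - 4*q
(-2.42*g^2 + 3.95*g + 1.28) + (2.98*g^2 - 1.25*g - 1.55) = 0.56*g^2 + 2.7*g - 0.27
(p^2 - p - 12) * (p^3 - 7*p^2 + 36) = p^5 - 8*p^4 - 5*p^3 + 120*p^2 - 36*p - 432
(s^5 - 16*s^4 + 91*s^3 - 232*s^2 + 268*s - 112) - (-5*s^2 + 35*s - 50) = s^5 - 16*s^4 + 91*s^3 - 227*s^2 + 233*s - 62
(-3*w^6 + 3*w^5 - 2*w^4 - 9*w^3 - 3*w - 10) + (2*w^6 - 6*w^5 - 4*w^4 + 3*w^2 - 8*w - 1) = -w^6 - 3*w^5 - 6*w^4 - 9*w^3 + 3*w^2 - 11*w - 11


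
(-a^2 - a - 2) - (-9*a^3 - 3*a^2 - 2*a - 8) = 9*a^3 + 2*a^2 + a + 6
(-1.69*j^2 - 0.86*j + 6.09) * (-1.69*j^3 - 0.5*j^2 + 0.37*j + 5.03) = 2.8561*j^5 + 2.2984*j^4 - 10.4874*j^3 - 11.8639*j^2 - 2.0725*j + 30.6327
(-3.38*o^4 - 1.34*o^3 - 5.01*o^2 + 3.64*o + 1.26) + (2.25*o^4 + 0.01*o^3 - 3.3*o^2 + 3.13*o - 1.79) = -1.13*o^4 - 1.33*o^3 - 8.31*o^2 + 6.77*o - 0.53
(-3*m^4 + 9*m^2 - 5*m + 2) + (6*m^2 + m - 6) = -3*m^4 + 15*m^2 - 4*m - 4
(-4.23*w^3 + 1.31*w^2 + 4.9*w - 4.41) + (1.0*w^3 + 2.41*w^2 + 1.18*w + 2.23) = -3.23*w^3 + 3.72*w^2 + 6.08*w - 2.18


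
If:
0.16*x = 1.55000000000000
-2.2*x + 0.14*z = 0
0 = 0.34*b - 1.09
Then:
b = 3.21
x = 9.69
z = 152.23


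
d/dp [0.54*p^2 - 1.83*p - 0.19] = 1.08*p - 1.83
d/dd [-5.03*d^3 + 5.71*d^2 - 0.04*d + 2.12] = -15.09*d^2 + 11.42*d - 0.04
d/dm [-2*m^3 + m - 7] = 1 - 6*m^2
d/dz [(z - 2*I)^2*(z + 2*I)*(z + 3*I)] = 4*z^3 + 3*I*z^2 + 20*z + 4*I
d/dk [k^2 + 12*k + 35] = 2*k + 12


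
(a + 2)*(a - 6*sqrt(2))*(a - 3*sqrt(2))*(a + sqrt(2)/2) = a^4 - 17*sqrt(2)*a^3/2 + 2*a^3 - 17*sqrt(2)*a^2 + 27*a^2 + 18*sqrt(2)*a + 54*a + 36*sqrt(2)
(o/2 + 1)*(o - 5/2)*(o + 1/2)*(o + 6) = o^4/2 + 3*o^3 - 21*o^2/8 - 17*o - 15/2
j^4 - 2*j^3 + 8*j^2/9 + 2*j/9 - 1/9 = (j - 1)^2*(j - 1/3)*(j + 1/3)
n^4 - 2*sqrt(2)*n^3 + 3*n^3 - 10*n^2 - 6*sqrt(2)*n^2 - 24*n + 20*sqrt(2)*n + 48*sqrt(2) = (n - 3)*(n + 2)*(n + 4)*(n - 2*sqrt(2))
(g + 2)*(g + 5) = g^2 + 7*g + 10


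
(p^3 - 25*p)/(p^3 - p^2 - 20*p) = (p + 5)/(p + 4)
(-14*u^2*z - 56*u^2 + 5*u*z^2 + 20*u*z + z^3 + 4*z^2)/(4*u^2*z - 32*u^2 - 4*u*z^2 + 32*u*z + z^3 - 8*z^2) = (7*u*z + 28*u + z^2 + 4*z)/(-2*u*z + 16*u + z^2 - 8*z)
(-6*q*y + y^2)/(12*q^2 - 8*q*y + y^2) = y/(-2*q + y)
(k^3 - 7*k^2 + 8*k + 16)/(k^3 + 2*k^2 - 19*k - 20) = (k - 4)/(k + 5)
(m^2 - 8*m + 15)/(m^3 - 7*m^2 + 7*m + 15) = 1/(m + 1)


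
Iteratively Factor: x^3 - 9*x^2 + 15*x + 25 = (x - 5)*(x^2 - 4*x - 5) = (x - 5)*(x + 1)*(x - 5)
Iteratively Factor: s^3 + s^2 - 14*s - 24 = (s + 3)*(s^2 - 2*s - 8) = (s - 4)*(s + 3)*(s + 2)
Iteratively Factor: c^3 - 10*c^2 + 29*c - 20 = (c - 5)*(c^2 - 5*c + 4) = (c - 5)*(c - 4)*(c - 1)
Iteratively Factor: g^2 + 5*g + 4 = (g + 4)*(g + 1)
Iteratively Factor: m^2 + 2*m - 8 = (m + 4)*(m - 2)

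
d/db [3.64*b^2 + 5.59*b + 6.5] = 7.28*b + 5.59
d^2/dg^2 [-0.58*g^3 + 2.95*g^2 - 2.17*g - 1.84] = 5.9 - 3.48*g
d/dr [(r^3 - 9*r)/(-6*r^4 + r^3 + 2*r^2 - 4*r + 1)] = (6*r^6 - 160*r^4 + 10*r^3 + 21*r^2 - 9)/(36*r^8 - 12*r^7 - 23*r^6 + 52*r^5 - 16*r^4 - 14*r^3 + 20*r^2 - 8*r + 1)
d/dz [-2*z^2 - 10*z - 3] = -4*z - 10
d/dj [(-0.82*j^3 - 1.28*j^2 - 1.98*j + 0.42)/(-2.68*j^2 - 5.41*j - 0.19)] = (2.1976*j^4 + 8.8724*j^3 + 2.0858*j^2 + 2.7376*j + 2.6484)/(7.1824*j^4 + 28.9976*j^3 + 30.2865*j^2 + 2.0558*j + 0.0361)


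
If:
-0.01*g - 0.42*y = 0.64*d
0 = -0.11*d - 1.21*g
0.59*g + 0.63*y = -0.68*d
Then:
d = 0.00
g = 0.00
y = 0.00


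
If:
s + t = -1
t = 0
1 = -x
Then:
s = -1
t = 0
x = -1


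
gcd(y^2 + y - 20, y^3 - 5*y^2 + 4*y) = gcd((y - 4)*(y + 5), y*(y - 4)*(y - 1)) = y - 4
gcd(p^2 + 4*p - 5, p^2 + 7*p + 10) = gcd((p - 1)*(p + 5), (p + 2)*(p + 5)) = p + 5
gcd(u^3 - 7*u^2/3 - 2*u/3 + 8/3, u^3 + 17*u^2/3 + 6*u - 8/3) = 1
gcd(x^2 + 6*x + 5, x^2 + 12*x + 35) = x + 5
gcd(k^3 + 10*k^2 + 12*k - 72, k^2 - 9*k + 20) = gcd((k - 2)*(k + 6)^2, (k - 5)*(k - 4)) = 1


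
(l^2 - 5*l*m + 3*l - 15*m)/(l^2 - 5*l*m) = (l + 3)/l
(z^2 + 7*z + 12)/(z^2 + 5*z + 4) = (z + 3)/(z + 1)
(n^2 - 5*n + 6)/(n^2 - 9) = (n - 2)/(n + 3)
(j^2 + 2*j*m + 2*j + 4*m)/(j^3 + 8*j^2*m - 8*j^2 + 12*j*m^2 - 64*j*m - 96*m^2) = (j + 2)/(j^2 + 6*j*m - 8*j - 48*m)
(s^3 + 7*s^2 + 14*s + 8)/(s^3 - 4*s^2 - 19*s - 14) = (s + 4)/(s - 7)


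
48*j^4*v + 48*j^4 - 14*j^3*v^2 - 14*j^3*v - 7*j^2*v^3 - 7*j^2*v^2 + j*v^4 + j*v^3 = (-8*j + v)*(-2*j + v)*(3*j + v)*(j*v + j)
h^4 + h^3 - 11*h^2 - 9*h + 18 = (h - 3)*(h - 1)*(h + 2)*(h + 3)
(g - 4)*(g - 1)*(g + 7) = g^3 + 2*g^2 - 31*g + 28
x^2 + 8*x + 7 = (x + 1)*(x + 7)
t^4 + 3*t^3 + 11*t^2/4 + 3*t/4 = t*(t + 1/2)*(t + 1)*(t + 3/2)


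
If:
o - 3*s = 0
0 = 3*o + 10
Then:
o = -10/3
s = -10/9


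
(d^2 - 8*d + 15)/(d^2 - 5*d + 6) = (d - 5)/(d - 2)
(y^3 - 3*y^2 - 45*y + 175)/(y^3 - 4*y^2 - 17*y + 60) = (y^2 + 2*y - 35)/(y^2 + y - 12)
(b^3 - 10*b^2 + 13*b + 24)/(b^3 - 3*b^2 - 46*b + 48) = (b^2 - 2*b - 3)/(b^2 + 5*b - 6)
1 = 1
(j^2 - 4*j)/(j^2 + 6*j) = (j - 4)/(j + 6)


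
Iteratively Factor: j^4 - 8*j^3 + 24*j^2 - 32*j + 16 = (j - 2)*(j^3 - 6*j^2 + 12*j - 8) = (j - 2)^2*(j^2 - 4*j + 4) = (j - 2)^3*(j - 2)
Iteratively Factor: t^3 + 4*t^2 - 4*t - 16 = (t + 2)*(t^2 + 2*t - 8) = (t - 2)*(t + 2)*(t + 4)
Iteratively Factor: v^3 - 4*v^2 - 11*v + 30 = (v - 5)*(v^2 + v - 6) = (v - 5)*(v - 2)*(v + 3)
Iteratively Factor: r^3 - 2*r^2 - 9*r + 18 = (r - 3)*(r^2 + r - 6) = (r - 3)*(r + 3)*(r - 2)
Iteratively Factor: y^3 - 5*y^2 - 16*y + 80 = (y + 4)*(y^2 - 9*y + 20) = (y - 5)*(y + 4)*(y - 4)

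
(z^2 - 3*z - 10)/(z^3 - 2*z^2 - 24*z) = (-z^2 + 3*z + 10)/(z*(-z^2 + 2*z + 24))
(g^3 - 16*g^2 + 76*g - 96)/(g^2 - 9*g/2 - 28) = 2*(g^2 - 8*g + 12)/(2*g + 7)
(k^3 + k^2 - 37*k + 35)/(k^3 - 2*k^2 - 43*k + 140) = (k - 1)/(k - 4)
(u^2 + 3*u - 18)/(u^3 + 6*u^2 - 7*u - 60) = (u + 6)/(u^2 + 9*u + 20)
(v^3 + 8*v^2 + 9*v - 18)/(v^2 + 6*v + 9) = (v^2 + 5*v - 6)/(v + 3)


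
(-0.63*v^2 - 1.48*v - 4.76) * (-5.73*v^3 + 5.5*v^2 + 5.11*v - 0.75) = 3.6099*v^5 + 5.0154*v^4 + 15.9155*v^3 - 33.2703*v^2 - 23.2136*v + 3.57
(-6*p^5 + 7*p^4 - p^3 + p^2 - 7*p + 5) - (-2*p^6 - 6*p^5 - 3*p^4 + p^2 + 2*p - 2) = 2*p^6 + 10*p^4 - p^3 - 9*p + 7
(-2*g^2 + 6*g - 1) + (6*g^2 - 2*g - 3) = 4*g^2 + 4*g - 4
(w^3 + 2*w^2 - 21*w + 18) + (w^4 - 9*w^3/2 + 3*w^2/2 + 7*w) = w^4 - 7*w^3/2 + 7*w^2/2 - 14*w + 18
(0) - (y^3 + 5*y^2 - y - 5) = -y^3 - 5*y^2 + y + 5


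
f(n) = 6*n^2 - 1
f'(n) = 12*n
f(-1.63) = 14.94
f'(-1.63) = -19.56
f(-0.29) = -0.50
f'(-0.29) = -3.48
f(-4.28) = 108.91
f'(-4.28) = -51.36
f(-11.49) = 791.12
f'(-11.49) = -137.88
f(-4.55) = 123.22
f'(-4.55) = -54.60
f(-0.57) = 0.95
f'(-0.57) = -6.84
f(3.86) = 88.40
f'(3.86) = 46.32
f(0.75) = 2.38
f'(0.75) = 9.00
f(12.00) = 863.00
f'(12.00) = 144.00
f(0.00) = -1.00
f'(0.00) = 0.00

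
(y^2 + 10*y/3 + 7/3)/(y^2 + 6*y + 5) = (y + 7/3)/(y + 5)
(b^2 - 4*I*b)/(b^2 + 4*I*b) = (b - 4*I)/(b + 4*I)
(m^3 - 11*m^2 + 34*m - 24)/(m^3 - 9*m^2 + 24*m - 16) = (m - 6)/(m - 4)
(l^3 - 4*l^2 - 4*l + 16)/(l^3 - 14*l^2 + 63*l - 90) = (l^3 - 4*l^2 - 4*l + 16)/(l^3 - 14*l^2 + 63*l - 90)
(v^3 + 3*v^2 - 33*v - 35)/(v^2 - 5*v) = v + 8 + 7/v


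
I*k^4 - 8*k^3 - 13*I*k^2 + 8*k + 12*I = (k - 1)*(k + 2*I)*(k + 6*I)*(I*k + I)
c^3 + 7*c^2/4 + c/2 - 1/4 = (c - 1/4)*(c + 1)^2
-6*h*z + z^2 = z*(-6*h + z)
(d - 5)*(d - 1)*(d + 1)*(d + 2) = d^4 - 3*d^3 - 11*d^2 + 3*d + 10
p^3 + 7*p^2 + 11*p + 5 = (p + 1)^2*(p + 5)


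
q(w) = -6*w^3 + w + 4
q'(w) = 1 - 18*w^2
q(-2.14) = 60.66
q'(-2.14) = -81.43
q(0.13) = 4.12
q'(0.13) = 0.70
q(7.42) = -2439.69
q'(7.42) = -990.02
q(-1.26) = 14.74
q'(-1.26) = -27.58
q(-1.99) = 49.29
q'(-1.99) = -70.28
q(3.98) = -370.29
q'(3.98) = -284.13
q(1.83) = -30.94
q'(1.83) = -59.28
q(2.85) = -132.04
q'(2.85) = -145.20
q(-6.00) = 1294.00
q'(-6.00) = -647.00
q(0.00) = 4.00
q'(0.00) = 1.00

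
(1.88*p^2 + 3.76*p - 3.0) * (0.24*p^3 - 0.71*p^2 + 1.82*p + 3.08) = 0.4512*p^5 - 0.4324*p^4 + 0.0320000000000005*p^3 + 14.7636*p^2 + 6.1208*p - 9.24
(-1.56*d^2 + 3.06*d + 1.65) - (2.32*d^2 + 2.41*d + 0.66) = -3.88*d^2 + 0.65*d + 0.99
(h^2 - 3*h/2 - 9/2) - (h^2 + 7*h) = -17*h/2 - 9/2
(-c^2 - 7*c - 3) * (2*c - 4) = -2*c^3 - 10*c^2 + 22*c + 12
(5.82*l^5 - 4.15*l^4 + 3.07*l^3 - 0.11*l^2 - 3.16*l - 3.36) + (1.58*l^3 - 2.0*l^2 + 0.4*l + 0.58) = 5.82*l^5 - 4.15*l^4 + 4.65*l^3 - 2.11*l^2 - 2.76*l - 2.78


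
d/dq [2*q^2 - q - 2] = 4*q - 1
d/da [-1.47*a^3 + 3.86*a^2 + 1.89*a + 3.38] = -4.41*a^2 + 7.72*a + 1.89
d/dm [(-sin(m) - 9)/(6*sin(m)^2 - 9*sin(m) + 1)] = (6*sin(m)^2 + 108*sin(m) - 82)*cos(m)/(6*sin(m)^2 - 9*sin(m) + 1)^2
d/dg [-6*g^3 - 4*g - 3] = -18*g^2 - 4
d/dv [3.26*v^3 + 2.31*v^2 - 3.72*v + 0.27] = 9.78*v^2 + 4.62*v - 3.72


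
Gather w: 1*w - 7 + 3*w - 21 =4*w - 28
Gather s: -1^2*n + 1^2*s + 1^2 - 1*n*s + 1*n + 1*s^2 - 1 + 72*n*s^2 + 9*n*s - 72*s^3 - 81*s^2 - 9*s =-72*s^3 + s^2*(72*n - 80) + s*(8*n - 8)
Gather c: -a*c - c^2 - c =-c^2 + c*(-a - 1)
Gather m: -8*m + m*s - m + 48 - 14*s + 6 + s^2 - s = m*(s - 9) + s^2 - 15*s + 54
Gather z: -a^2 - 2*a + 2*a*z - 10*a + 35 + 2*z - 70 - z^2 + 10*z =-a^2 - 12*a - z^2 + z*(2*a + 12) - 35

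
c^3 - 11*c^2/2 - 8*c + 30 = (c - 6)*(c - 2)*(c + 5/2)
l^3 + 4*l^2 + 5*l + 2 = (l + 1)^2*(l + 2)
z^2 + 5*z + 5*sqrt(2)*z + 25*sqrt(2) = (z + 5)*(z + 5*sqrt(2))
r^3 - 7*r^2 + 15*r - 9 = (r - 3)^2*(r - 1)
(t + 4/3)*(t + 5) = t^2 + 19*t/3 + 20/3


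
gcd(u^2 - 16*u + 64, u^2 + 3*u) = 1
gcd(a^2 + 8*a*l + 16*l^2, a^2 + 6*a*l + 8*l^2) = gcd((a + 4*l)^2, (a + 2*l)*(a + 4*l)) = a + 4*l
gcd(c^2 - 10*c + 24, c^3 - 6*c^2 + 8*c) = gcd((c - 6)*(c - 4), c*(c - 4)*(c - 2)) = c - 4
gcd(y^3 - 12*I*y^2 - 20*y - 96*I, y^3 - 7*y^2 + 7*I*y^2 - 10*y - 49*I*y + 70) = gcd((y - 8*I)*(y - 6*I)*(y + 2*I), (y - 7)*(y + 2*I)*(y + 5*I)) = y + 2*I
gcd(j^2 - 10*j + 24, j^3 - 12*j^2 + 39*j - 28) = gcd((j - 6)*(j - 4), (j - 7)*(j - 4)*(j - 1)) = j - 4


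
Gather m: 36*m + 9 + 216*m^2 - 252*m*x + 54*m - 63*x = 216*m^2 + m*(90 - 252*x) - 63*x + 9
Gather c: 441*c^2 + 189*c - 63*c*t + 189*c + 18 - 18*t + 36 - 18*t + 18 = 441*c^2 + c*(378 - 63*t) - 36*t + 72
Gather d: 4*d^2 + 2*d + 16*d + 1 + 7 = 4*d^2 + 18*d + 8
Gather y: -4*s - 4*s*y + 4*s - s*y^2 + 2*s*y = -s*y^2 - 2*s*y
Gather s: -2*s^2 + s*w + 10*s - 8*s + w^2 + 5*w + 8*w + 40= -2*s^2 + s*(w + 2) + w^2 + 13*w + 40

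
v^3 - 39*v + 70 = (v - 5)*(v - 2)*(v + 7)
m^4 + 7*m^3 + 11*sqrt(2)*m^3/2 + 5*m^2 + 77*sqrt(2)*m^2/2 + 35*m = m*(m + 7)*(m + sqrt(2)/2)*(m + 5*sqrt(2))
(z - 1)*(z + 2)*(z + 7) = z^3 + 8*z^2 + 5*z - 14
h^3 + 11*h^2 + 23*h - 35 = (h - 1)*(h + 5)*(h + 7)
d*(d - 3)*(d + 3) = d^3 - 9*d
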